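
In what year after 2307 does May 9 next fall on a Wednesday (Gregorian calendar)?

From one year to the next, a fixed date's weekday advances by 1, or by 2 when a Feb 29 lies between the two dates.
2307: May 9 is Thursday.
2308: Saturday (+2)
2309: Sunday (+1)
2310: Monday (+1)
2311: Tuesday (+1)
2312: Thursday (+2)
2313: Friday (+1)
2314: Saturday (+1)
2315: Sunday (+1)
2316: Tuesday (+2)
2317: Wednesday (+1)
May 9 falls on a Wednesday in 2317.

2317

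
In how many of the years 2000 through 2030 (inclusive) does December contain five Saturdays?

14

December has 31 days; it has five Saturdays when Saturday falls among the first (month-length − 28) days — i.e. when December 1 is one of Saturday/Friday/Thursday.
December 1 by year: 2000:Fri✓ 2001:Sat✓ 2002:Sun 2003:Mon 2004:Wed 2005:Thu✓ 2006:Fri✓ 2007:Sat✓ 2008:Mon 2009:Tue 2010:Wed 2011:Thu✓ 2012:Sat✓ 2013:Sun 2014:Mon 2015:Tue 2016:Thu✓ 2017:Fri✓ 2018:Sat✓ 2019:Sun 2020:Tue 2021:Wed 2022:Thu✓ 2023:Fri✓ 2024:Sun 2025:Mon 2026:Tue 2027:Wed 2028:Fri✓ 2029:Sat✓ 2030:Sun
Years with five Saturdays: 2000, 2001, 2005, 2006, 2007, 2011, 2012, 2016, 2017, 2018, 2022, 2023, 2028, 2029 → 14.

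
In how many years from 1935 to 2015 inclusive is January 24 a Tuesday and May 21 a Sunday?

Check each year's weekday for January 24 and May 21:
  1935: Thu/Tue  1936: Fri/Thu  1937: Sun/Fri  1938: Mon/Sat  1939: Tue/Sun ✓  1940: Wed/Tue  1941: Fri/Wed  1942: Sat/Thu  1943: Sun/Fri  1944: Mon/Sun  1945: Wed/Mon  1946: Thu/Tue  1947: Fri/Wed  1948: Sat/Fri  …(53 more)…  2002: Thu/Tue  2003: Fri/Wed  2004: Sat/Fri  2005: Mon/Sat  2006: Tue/Sun ✓  2007: Wed/Mon  2008: Thu/Wed  2009: Sat/Thu  2010: Sun/Fri  2011: Mon/Sat  2012: Tue/Mon  2013: Thu/Tue  2014: Fri/Wed  2015: Sat/Thu
Both conditions hold in: 1939, 1950, 1961, 1967, 1978, 1989, 1995, 2006 — 8.

8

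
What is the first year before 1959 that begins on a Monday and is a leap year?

1940

Jan 1 advances by 2 weekdays after a leap year and by 1 after a common year.
1959: Jan 1 is Thursday.
1958: Wednesday
1957: Tuesday
1956: Sunday (leap)
1955: Saturday
1954: Friday
1953: Thursday
1952: Tuesday (leap)
1951: Monday
1950: Sunday
1949: Saturday
1948: Thursday (leap)
1947: Wednesday
1946: Tuesday
1945: Monday
1944: Saturday (leap)
1943: Friday
1942: Thursday
1941: Wednesday
1940: Monday (leap)
1940 begins on a Monday and is a leap year.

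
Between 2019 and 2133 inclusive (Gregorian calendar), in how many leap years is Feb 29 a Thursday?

Leap years in 2019–2133: 28 of them.
Feb 29 weekday advances by 5 (mod 7) from one leap year to the next four years later (or differs when a century non-leap intervenes).
Leap-day weekdays: 2020:Sat 2024:Thu✓ 2028:Tue 2032:Sun 2036:Fri 2040:Wed 2044:Mon 2048:Sat 2052:Thu✓ 2056:Tue 2060:Sun 2064:Fri 2068:Wed 2072:Mon 2076:Sat 2080:Thu✓ 2084:Tue 2088:Sun 2092:Fri 2096:Wed 2104:Fri 2108:Wed 2112:Mon 2116:Sat 2120:Thu✓ 2124:Tue 2128:Sun 2132:Fri
Thursday: 2024, 2052, 2080, 2120 → 4.

4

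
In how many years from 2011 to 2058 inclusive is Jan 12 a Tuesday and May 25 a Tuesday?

Check each year's weekday for Jan 12 and May 25:
  2011: Wed/Wed  2012: Thu/Fri  2013: Sat/Sat  2014: Sun/Sun  2015: Mon/Mon  2016: Tue/Wed  2017: Thu/Thu  2018: Fri/Fri  2019: Sat/Sat  2020: Sun/Mon  2021: Tue/Tue ✓  2022: Wed/Wed  2023: Thu/Thu  2024: Fri/Sat  …(20 more)…  2045: Thu/Thu  2046: Fri/Fri  2047: Sat/Sat  2048: Sun/Mon  2049: Tue/Tue ✓  2050: Wed/Wed  2051: Thu/Thu  2052: Fri/Sat  2053: Sun/Sun  2054: Mon/Mon  2055: Tue/Tue ✓  2056: Wed/Thu  2057: Fri/Fri  2058: Sat/Sat
Both conditions hold in: 2021, 2027, 2038, 2049, 2055 — 5.

5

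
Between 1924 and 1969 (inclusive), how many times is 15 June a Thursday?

6

Track 15 June's weekday year by year (advancing +1, or +2 across a Feb 29):
  1924: Sun  1925: Mon (+1)  1926: Tue (+1)  1927: Wed (+1)  1928: Fri (+2)
  1929: Sat (+1)  1930: Sun (+1)  1931: Mon (+1)  1932: Wed (+2)  1933: Thu (+1) ✓
  1934: Fri (+1)  1935: Sat (+1)  1936: Mon (+2)  1937: Tue (+1)  … (18 more years) …
  1956: Fri (+2)  1957: Sat (+1)  1958: Sun (+1)  1959: Mon (+1)  1960: Wed (+2)
  1961: Thu (+1) ✓  1962: Fri (+1)  1963: Sat (+1)  1964: Mon (+2)  1965: Tue (+1)
  1966: Wed (+1)  1967: Thu (+1) ✓  1968: Sat (+2)  1969: Sun (+1)
Thursday years: 1933, 1939, 1944, 1950, 1961, 1967 — 6 in total.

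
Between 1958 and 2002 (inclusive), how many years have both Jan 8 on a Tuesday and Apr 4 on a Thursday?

5

Check each year's weekday for Jan 8 and Apr 4:
  1958: Wed/Fri  1959: Thu/Sat  1960: Fri/Mon  1961: Sun/Tue  1962: Mon/Wed  1963: Tue/Thu ✓  1964: Wed/Sat  1965: Fri/Sun  1966: Sat/Mon  1967: Sun/Tue  1968: Mon/Thu  1969: Wed/Fri  1970: Thu/Sat  1971: Fri/Sun  …(17 more)…  1989: Sun/Tue  1990: Mon/Wed  1991: Tue/Thu ✓  1992: Wed/Sat  1993: Fri/Sun  1994: Sat/Mon  1995: Sun/Tue  1996: Mon/Thu  1997: Wed/Fri  1998: Thu/Sat  1999: Fri/Sun  2000: Sat/Tue  2001: Mon/Wed  2002: Tue/Thu ✓
Both conditions hold in: 1963, 1974, 1985, 1991, 2002 — 5.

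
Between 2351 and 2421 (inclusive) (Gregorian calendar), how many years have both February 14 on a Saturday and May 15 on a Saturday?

Check each year's weekday for February 14 and May 15:
  2351: Wed/Tue  2352: Thu/Thu  2353: Sat/Fri  2354: Sun/Sat  2355: Mon/Sun  2356: Tue/Tue  2357: Thu/Wed  2358: Fri/Thu  2359: Sat/Fri  2360: Sun/Sun  2361: Tue/Mon  2362: Wed/Tue  2363: Thu/Wed  2364: Fri/Fri  …(43 more)…  2408: Thu/Thu  2409: Sat/Fri  2410: Sun/Sat  2411: Mon/Sun  2412: Tue/Tue  2413: Thu/Wed  2414: Fri/Thu  2415: Sat/Fri  2416: Sun/Sun  2417: Tue/Mon  2418: Wed/Tue  2419: Thu/Wed  2420: Fri/Fri  2421: Sun/Sat
Both conditions hold in: 2376, 2404 — 2.

2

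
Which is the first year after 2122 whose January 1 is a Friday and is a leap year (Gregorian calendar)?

Jan 1 advances by 2 weekdays after a leap year and by 1 after a common year.
2122: Jan 1 is Thursday.
2123: Friday
2124: Saturday (leap)
2125: Monday
2126: Tuesday
2127: Wednesday
2128: Thursday (leap)
2129: Saturday
2130: Sunday
2131: Monday
2132: Tuesday (leap)
2133: Thursday
2134: Friday
2135: Saturday
2136: Sunday (leap)
2137: Tuesday
2138: Wednesday
2139: Thursday
2140: Friday (leap)
2140 begins on a Friday and is a leap year.

2140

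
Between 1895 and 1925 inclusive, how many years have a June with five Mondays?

June has 30 days; it has five Mondays when Monday falls among the first (month-length − 28) days — i.e. when June 1 is one of Monday/Sunday.
June 1 by year: 1895:Sat 1896:Mon✓ 1897:Tue 1898:Wed 1899:Thu 1900:Fri 1901:Sat 1902:Sun✓ 1903:Mon✓ 1904:Wed 1905:Thu 1906:Fri 1907:Sat 1908:Mon✓ 1909:Tue 1910:Wed 1911:Thu 1912:Sat 1913:Sun✓ 1914:Mon✓ 1915:Tue 1916:Thu 1917:Fri 1918:Sat 1919:Sun✓ 1920:Tue 1921:Wed 1922:Thu 1923:Fri 1924:Sun✓ 1925:Mon✓
Years with five Mondays: 1896, 1902, 1903, 1908, 1913, 1914, 1919, 1924, 1925 → 9.

9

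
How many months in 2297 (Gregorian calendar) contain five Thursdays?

A month of length L has five Thursdays iff its first Thursday is on day ≤ L−28 (so day 1–3 in a 31-day month, 1–2 in a 30-day month, day 1 in a leap February).
Checking each month of 2297: Jan starts Fri (31d); Feb starts Mon (28d); Mar starts Mon (31d); Apr starts Thu (30d) ✓; May starts Sat (31d); Jun starts Tue (30d); Jul starts Thu (31d) ✓; Aug starts Sun (31d); Sep starts Wed (30d) ✓; Oct starts Fri (31d); Nov starts Mon (30d); Dec starts Wed (31d) ✓.
Five-Thursday months: April, July, September, December → 4.

4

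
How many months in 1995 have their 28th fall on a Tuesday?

Check the 28th of each month of 1995: Jan 28: Sat, Feb 28: Tue, Mar 28: Tue, Apr 28: Fri, May 28: Sun, Jun 28: Wed, Jul 28: Fri, Aug 28: Mon, Sep 28: Thu, Oct 28: Sat, Nov 28: Tue, Dec 28: Thu.
Tuesday occurs in February, March, November — 3 months.

3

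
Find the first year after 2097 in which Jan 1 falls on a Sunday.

2102

Jan 1 advances by 2 weekdays after a leap year and by 1 after a common year.
2097: Jan 1 is Tuesday.
2098: Wednesday
2099: Thursday
2100: Friday
2101: Saturday
2102: Sunday
2102 begins on a Sunday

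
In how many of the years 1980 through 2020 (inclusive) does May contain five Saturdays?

18

May has 31 days; it has five Saturdays when Saturday falls among the first (month-length − 28) days — i.e. when May 1 is one of Saturday/Friday/Thursday.
May 1 by year: 1980:Thu✓ 1981:Fri✓ 1982:Sat✓ 1983:Sun 1984:Tue 1985:Wed 1986:Thu✓ 1987:Fri✓ 1988:Sun 1989:Mon 1990:Tue 1991:Wed 1992:Fri✓ 1993:Sat✓ 1994:Sun …(11 more)… 2006:Mon 2007:Tue 2008:Thu✓ 2009:Fri✓ 2010:Sat✓ 2011:Sun 2012:Tue 2013:Wed 2014:Thu✓ 2015:Fri✓ 2016:Sun 2017:Mon 2018:Tue 2019:Wed 2020:Fri✓
Years with five Saturdays: 1980, 1981, 1982, 1986, 1987, 1992, 1993, 1997, 1998, 1999, 2003, 2004, 2008, 2009, 2010, 2014, 2015, 2020 → 18.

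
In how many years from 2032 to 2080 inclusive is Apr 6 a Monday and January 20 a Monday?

Check each year's weekday for Apr 6 and January 20:
  2032: Tue/Tue  2033: Wed/Thu  2034: Thu/Fri  2035: Fri/Sat  2036: Sun/Sun  2037: Mon/Tue  2038: Tue/Wed  2039: Wed/Thu  2040: Fri/Fri  2041: Sat/Sun  2042: Sun/Mon  2043: Mon/Tue  2044: Wed/Wed  2045: Thu/Fri  …(21 more)…  2067: Wed/Thu  2068: Fri/Fri  2069: Sat/Sun  2070: Sun/Mon  2071: Mon/Tue  2072: Wed/Wed  2073: Thu/Fri  2074: Fri/Sat  2075: Sat/Sun  2076: Mon/Mon ✓  2077: Tue/Wed  2078: Wed/Thu  2079: Thu/Fri  2080: Sat/Sat
Both conditions hold in: 2048, 2076 — 2.

2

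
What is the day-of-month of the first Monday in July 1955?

July 1, 1955 is a Friday, so the first Monday is the 4th.
The first Monday is 4 + 0 = 4.

4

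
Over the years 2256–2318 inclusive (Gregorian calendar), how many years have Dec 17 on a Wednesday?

8

Track Dec 17's weekday year by year (advancing +1, or +2 across a Feb 29):
  2256: Wed ✓  2257: Thu (+1)  2258: Fri (+1)  2259: Sat (+1)  2260: Mon (+2)
  2261: Tue (+1)  2262: Wed (+1) ✓  2263: Thu (+1)  2264: Sat (+2)  2265: Sun (+1)
  2266: Mon (+1)  2267: Tue (+1)  2268: Thu (+2)  2269: Fri (+1)  … (35 more years) …
  2305: Sun (+1)  2306: Mon (+1)  2307: Tue (+1)  2308: Thu (+2)  2309: Fri (+1)
  2310: Sat (+1)  2311: Sun (+1)  2312: Tue (+2)  2313: Wed (+1) ✓  2314: Thu (+1)
  2315: Fri (+1)  2316: Sun (+2)  2317: Mon (+1)  2318: Tue (+1)
Wednesday years: 2256, 2262, 2273, 2279, 2284, 2290, 2302, 2313 — 8 in total.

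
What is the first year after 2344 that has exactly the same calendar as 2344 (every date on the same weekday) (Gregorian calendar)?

Two years share a calendar iff Jan 1 falls on the same weekday and both are leap or both are common. 2344: Jan 1 is Saturday, leap year.
2345: Jan 1 Monday, common
2346: Jan 1 Tuesday, common
2347: Jan 1 Wednesday, common
2348: Jan 1 Thursday, leap
2349: Jan 1 Saturday, common
2350: Jan 1 Sunday, common
2351: Jan 1 Monday, common
2352: Jan 1 Tuesday, leap
2353: Jan 1 Thursday, common
2354: Jan 1 Friday, common
2355: Jan 1 Saturday, common
2356: Jan 1 Sunday, leap
2357: Jan 1 Tuesday, common
2358: Jan 1 Wednesday, common
2359: Jan 1 Thursday, common
2360: Jan 1 Friday, leap
2361: Jan 1 Sunday, common
2362: Jan 1 Monday, common
2363: Jan 1 Tuesday, common
2364: Jan 1 Wednesday, leap
2365: Jan 1 Friday, common
2366: Jan 1 Saturday, common
2367: Jan 1 Sunday, common
2368: Jan 1 Monday, leap
2369: Jan 1 Wednesday, common
2370: Jan 1 Thursday, common
2371: Jan 1 Friday, common
2372: Jan 1 Saturday, leap
2372 matches on both conditions.

2372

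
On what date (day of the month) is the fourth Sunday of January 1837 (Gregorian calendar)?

22

January 1, 1837 is a Sunday, so the first Sunday is the 1st.
The fourth Sunday is 1 + 21 = 22.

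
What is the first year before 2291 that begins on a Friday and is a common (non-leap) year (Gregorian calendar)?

Jan 1 advances by 2 weekdays after a leap year and by 1 after a common year.
2291: Jan 1 is Thursday.
2290: Wednesday
2289: Tuesday
2288: Sunday (leap)
2287: Saturday
2286: Friday
2286 begins on a Friday and is a common year.

2286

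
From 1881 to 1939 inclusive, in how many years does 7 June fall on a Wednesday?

9

Track 7 June's weekday year by year (advancing +1, or +2 across a Feb 29):
  1881: Tue  1882: Wed (+1) ✓  1883: Thu (+1)  1884: Sat (+2)  1885: Sun (+1)
  1886: Mon (+1)  1887: Tue (+1)  1888: Thu (+2)  1889: Fri (+1)  1890: Sat (+1)
  1891: Sun (+1)  1892: Tue (+2)  1893: Wed (+1) ✓  1894: Thu (+1)  … (31 more years) …
  1926: Mon (+1)  1927: Tue (+1)  1928: Thu (+2)  1929: Fri (+1)  1930: Sat (+1)
  1931: Sun (+1)  1932: Tue (+2)  1933: Wed (+1) ✓  1934: Thu (+1)  1935: Fri (+1)
  1936: Sun (+2)  1937: Mon (+1)  1938: Tue (+1)  1939: Wed (+1) ✓
Wednesday years: 1882, 1893, 1899, 1905, 1911, 1916, 1922, 1933, 1939 — 9 in total.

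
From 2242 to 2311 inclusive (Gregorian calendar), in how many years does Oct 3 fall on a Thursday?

Track Oct 3's weekday year by year (advancing +1, or +2 across a Feb 29):
  2242: Mon  2243: Tue (+1)  2244: Thu (+2) ✓  2245: Fri (+1)  2246: Sat (+1)
  2247: Sun (+1)  2248: Tue (+2)  2249: Wed (+1)  2250: Thu (+1) ✓  2251: Fri (+1)
  2252: Sun (+2)  2253: Mon (+1)  2254: Tue (+1)  2255: Wed (+1)  … (42 more years) …
  2298: Mon (+1)  2299: Tue (+1)  2300: Wed (+1)  2301: Thu (+1) ✓  2302: Fri (+1)
  2303: Sat (+1)  2304: Mon (+2)  2305: Tue (+1)  2306: Wed (+1)  2307: Thu (+1) ✓
  2308: Sat (+2)  2309: Sun (+1)  2310: Mon (+1)  2311: Tue (+1)
Thursday years: 2244, 2250, 2261, 2267, 2272, 2278, 2289, 2295, 2301, 2307 — 10 in total.

10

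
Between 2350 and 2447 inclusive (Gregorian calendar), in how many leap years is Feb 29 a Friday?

4

Leap years in 2350–2447: 24 of them.
Feb 29 weekday advances by 5 (mod 7) from one leap year to the next four years later (or differs when a century non-leap intervenes).
Leap-day weekdays: 2352:Fri✓ 2356:Wed 2360:Mon 2364:Sat 2368:Thu 2372:Tue 2376:Sun 2380:Fri✓ 2384:Wed 2388:Mon 2392:Sat 2396:Thu 2400:Tue 2404:Sun 2408:Fri✓ 2412:Wed 2416:Mon 2420:Sat 2424:Thu 2428:Tue 2432:Sun 2436:Fri✓ 2440:Wed 2444:Mon
Friday: 2352, 2380, 2408, 2436 → 4.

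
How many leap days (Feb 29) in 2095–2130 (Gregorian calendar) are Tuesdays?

Leap years in 2095–2130: 8 of them.
Feb 29 weekday advances by 5 (mod 7) from one leap year to the next four years later (or differs when a century non-leap intervenes).
Leap-day weekdays: 2096:Wed 2104:Fri 2108:Wed 2112:Mon 2116:Sat 2120:Thu 2124:Tue✓ 2128:Sun
Tuesday: 2124 → 1.

1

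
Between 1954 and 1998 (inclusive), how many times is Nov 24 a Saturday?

6

Track Nov 24's weekday year by year (advancing +1, or +2 across a Feb 29):
  1954: Wed  1955: Thu (+1)  1956: Sat (+2) ✓  1957: Sun (+1)  1958: Mon (+1)
  1959: Tue (+1)  1960: Thu (+2)  1961: Fri (+1)  1962: Sat (+1) ✓  1963: Sun (+1)
  1964: Tue (+2)  1965: Wed (+1)  1966: Thu (+1)  1967: Fri (+1)  … (17 more years) …
  1985: Sun (+1)  1986: Mon (+1)  1987: Tue (+1)  1988: Thu (+2)  1989: Fri (+1)
  1990: Sat (+1) ✓  1991: Sun (+1)  1992: Tue (+2)  1993: Wed (+1)  1994: Thu (+1)
  1995: Fri (+1)  1996: Sun (+2)  1997: Mon (+1)  1998: Tue (+1)
Saturday years: 1956, 1962, 1973, 1979, 1984, 1990 — 6 in total.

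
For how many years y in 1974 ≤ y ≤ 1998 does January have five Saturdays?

January has 31 days; it has five Saturdays when Saturday falls among the first (month-length − 28) days — i.e. when January 1 is one of Saturday/Friday/Thursday.
January 1 by year: 1974:Tue 1975:Wed 1976:Thu✓ 1977:Sat✓ 1978:Sun 1979:Mon 1980:Tue 1981:Thu✓ 1982:Fri✓ 1983:Sat✓ 1984:Sun 1985:Tue 1986:Wed 1987:Thu✓ 1988:Fri✓ 1989:Sun 1990:Mon 1991:Tue 1992:Wed 1993:Fri✓ 1994:Sat✓ 1995:Sun 1996:Mon 1997:Wed 1998:Thu✓
Years with five Saturdays: 1976, 1977, 1981, 1982, 1983, 1987, 1988, 1993, 1994, 1998 → 10.

10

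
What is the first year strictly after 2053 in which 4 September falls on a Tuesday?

From one year to the next, a fixed date's weekday advances by 1, or by 2 when a Feb 29 lies between the two dates.
2053: September 4 is Thursday.
2054: Friday (+1)
2055: Saturday (+1)
2056: Monday (+2)
2057: Tuesday (+1)
4 September falls on a Tuesday in 2057.

2057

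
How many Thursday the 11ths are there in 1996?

3

Check the 11th of each month of 1996: Jan 11: Thu, Feb 11: Sun, Mar 11: Mon, Apr 11: Thu, May 11: Sat, Jun 11: Tue, Jul 11: Thu, Aug 11: Sun, Sep 11: Wed, Oct 11: Fri, Nov 11: Mon, Dec 11: Wed.
Thursday occurs in January, April, July — 3 months.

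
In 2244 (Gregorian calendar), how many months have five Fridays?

A month of length L has five Fridays iff its first Friday is on day ≤ L−28 (so day 1–3 in a 31-day month, 1–2 in a 30-day month, day 1 in a leap February).
Checking each month of 2244: Jan starts Mon (31d); Feb starts Thu (29d); Mar starts Fri (31d) ✓; Apr starts Mon (30d); May starts Wed (31d) ✓; Jun starts Sat (30d); Jul starts Mon (31d); Aug starts Thu (31d) ✓; Sep starts Sun (30d); Oct starts Tue (31d); Nov starts Fri (30d) ✓; Dec starts Sun (31d).
Five-Friday months: March, May, August, November → 4.

4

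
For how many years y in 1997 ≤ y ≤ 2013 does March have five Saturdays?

8

March has 31 days; it has five Saturdays when Saturday falls among the first (month-length − 28) days — i.e. when March 1 is one of Saturday/Friday/Thursday.
March 1 by year: 1997:Sat✓ 1998:Sun 1999:Mon 2000:Wed 2001:Thu✓ 2002:Fri✓ 2003:Sat✓ 2004:Mon 2005:Tue 2006:Wed 2007:Thu✓ 2008:Sat✓ 2009:Sun 2010:Mon 2011:Tue 2012:Thu✓ 2013:Fri✓
Years with five Saturdays: 1997, 2001, 2002, 2003, 2007, 2008, 2012, 2013 → 8.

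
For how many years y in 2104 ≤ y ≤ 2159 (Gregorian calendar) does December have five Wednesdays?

24

December has 31 days; it has five Wednesdays when Wednesday falls among the first (month-length − 28) days — i.e. when December 1 is one of Wednesday/Tuesday/Monday.
December 1 by year: 2104:Mon✓ 2105:Tue✓ 2106:Wed✓ 2107:Thu 2108:Sat 2109:Sun 2110:Mon✓ 2111:Tue✓ 2112:Thu 2113:Fri 2114:Sat 2115:Sun 2116:Tue✓ 2117:Wed✓ 2118:Thu …(26 more)… 2145:Wed✓ 2146:Thu 2147:Fri 2148:Sun 2149:Mon✓ 2150:Tue✓ 2151:Wed✓ 2152:Fri 2153:Sat 2154:Sun 2155:Mon✓ 2156:Wed✓ 2157:Thu 2158:Fri 2159:Sat
Years with five Wednesdays: 2104, 2105, 2106, 2110, 2111, 2116, 2117, 2121, 2122, 2123, 2127, 2128, 2132, 2133, 2134, 2138, 2139, 2144, 2145, 2149, 2150, 2151, 2155, 2156 → 24.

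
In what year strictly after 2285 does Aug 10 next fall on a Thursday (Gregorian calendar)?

From one year to the next, a fixed date's weekday advances by 1, or by 2 when a Feb 29 lies between the two dates.
2285: August 10 is Monday.
2286: Tuesday (+1)
2287: Wednesday (+1)
2288: Friday (+2)
2289: Saturday (+1)
2290: Sunday (+1)
2291: Monday (+1)
2292: Wednesday (+2)
2293: Thursday (+1)
Aug 10 falls on a Thursday in 2293.

2293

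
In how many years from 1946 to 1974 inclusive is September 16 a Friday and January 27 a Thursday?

Check each year's weekday for September 16 and January 27:
  1946: Mon/Sun  1947: Tue/Mon  1948: Thu/Tue  1949: Fri/Thu ✓  1950: Sat/Fri  1951: Sun/Sat  1952: Tue/Sun  1953: Wed/Tue  1954: Thu/Wed  1955: Fri/Thu ✓  1956: Sun/Fri  1957: Mon/Sun  1958: Tue/Mon  1959: Wed/Tue  1960: Fri/Wed  1961: Sat/Fri  1962: Sun/Sat  1963: Mon/Sun  1964: Wed/Mon  1965: Thu/Wed  1966: Fri/Thu ✓  1967: Sat/Fri  1968: Mon/Sat  1969: Tue/Mon  1970: Wed/Tue  1971: Thu/Wed  1972: Sat/Thu  1973: Sun/Sat  1974: Mon/Sun
Both conditions hold in: 1949, 1955, 1966 — 3.

3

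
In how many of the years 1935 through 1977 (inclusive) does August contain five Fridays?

18

August has 31 days; it has five Fridays when Friday falls among the first (month-length − 28) days — i.e. when August 1 is one of Friday/Thursday/Wednesday.
August 1 by year: 1935:Thu✓ 1936:Sat 1937:Sun 1938:Mon 1939:Tue 1940:Thu✓ 1941:Fri✓ 1942:Sat 1943:Sun 1944:Tue 1945:Wed✓ 1946:Thu✓ 1947:Fri✓ 1948:Sun 1949:Mon …(13 more)… 1963:Thu✓ 1964:Sat 1965:Sun 1966:Mon 1967:Tue 1968:Thu✓ 1969:Fri✓ 1970:Sat 1971:Sun 1972:Tue 1973:Wed✓ 1974:Thu✓ 1975:Fri✓ 1976:Sun 1977:Mon
Years with five Fridays: 1935, 1940, 1941, 1945, 1946, 1947, 1951, 1952, 1956, 1957, 1958, 1962, 1963, 1968, 1969, 1973, 1974, 1975 → 18.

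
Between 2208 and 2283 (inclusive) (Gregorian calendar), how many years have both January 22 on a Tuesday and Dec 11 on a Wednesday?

Check each year's weekday for January 22 and Dec 11:
  2208: Fri/Sun  2209: Sun/Mon  2210: Mon/Tue  2211: Tue/Wed ✓  2212: Wed/Fri  2213: Fri/Sat  2214: Sat/Sun  2215: Sun/Mon  2216: Mon/Wed  2217: Wed/Thu  2218: Thu/Fri  2219: Fri/Sat  2220: Sat/Mon  2221: Mon/Tue  …(48 more)…  2270: Sat/Sun  2271: Sun/Mon  2272: Mon/Wed  2273: Wed/Thu  2274: Thu/Fri  2275: Fri/Sat  2276: Sat/Mon  2277: Mon/Tue  2278: Tue/Wed ✓  2279: Wed/Thu  2280: Thu/Sat  2281: Sat/Sun  2282: Sun/Mon  2283: Mon/Tue
Both conditions hold in: 2211, 2222, 2233, 2239, 2250, 2261, 2267, 2278 — 8.

8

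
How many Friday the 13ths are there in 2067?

Check the 13th of each month of 2067: Jan 13: Thu, Feb 13: Sun, Mar 13: Sun, Apr 13: Wed, May 13: Fri, Jun 13: Mon, Jul 13: Wed, Aug 13: Sat, Sep 13: Tue, Oct 13: Thu, Nov 13: Sun, Dec 13: Tue.
Friday occurs in May — 1 month.

1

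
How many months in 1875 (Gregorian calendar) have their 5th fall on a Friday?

Check the 5th of each month of 1875: Jan 5: Tue, Feb 5: Fri, Mar 5: Fri, Apr 5: Mon, May 5: Wed, Jun 5: Sat, Jul 5: Mon, Aug 5: Thu, Sep 5: Sun, Oct 5: Tue, Nov 5: Fri, Dec 5: Sun.
Friday occurs in February, March, November — 3 months.

3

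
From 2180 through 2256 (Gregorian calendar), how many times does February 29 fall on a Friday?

3

Leap years in 2180–2256: 19 of them.
Feb 29 weekday advances by 5 (mod 7) from one leap year to the next four years later (or differs when a century non-leap intervenes).
Leap-day weekdays: 2180:Tue 2184:Sun 2188:Fri✓ 2192:Wed 2196:Mon 2204:Wed 2208:Mon 2212:Sat 2216:Thu 2220:Tue 2224:Sun 2228:Fri✓ 2232:Wed 2236:Mon 2240:Sat 2244:Thu 2248:Tue 2252:Sun 2256:Fri✓
Friday: 2188, 2228, 2256 → 3.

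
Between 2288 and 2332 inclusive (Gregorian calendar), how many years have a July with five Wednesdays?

20

July has 31 days; it has five Wednesdays when Wednesday falls among the first (month-length − 28) days — i.e. when July 1 is one of Wednesday/Tuesday/Monday.
July 1 by year: 2288:Sun 2289:Mon✓ 2290:Tue✓ 2291:Wed✓ 2292:Fri 2293:Sat 2294:Sun 2295:Mon✓ 2296:Wed✓ 2297:Thu 2298:Fri 2299:Sat 2300:Sun 2301:Mon✓ 2302:Tue✓ …(15 more)… 2318:Mon✓ 2319:Tue✓ 2320:Thu 2321:Fri 2322:Sat 2323:Sun 2324:Tue✓ 2325:Wed✓ 2326:Thu 2327:Fri 2328:Sun 2329:Mon✓ 2330:Tue✓ 2331:Wed✓ 2332:Fri
Years with five Wednesdays: 2289, 2290, 2291, 2295, 2296, 2301, 2302, 2303, 2307, 2308, 2312, 2313, 2314, 2318, 2319, 2324, 2325, 2329, 2330, 2331 → 20.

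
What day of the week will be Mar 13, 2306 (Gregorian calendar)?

January 1, 2306 is a Monday.
March 13 is day 72 of the year, i.e. 71 days after Jan 1.
71 mod 7 = 1, so advance 1 weekday from Monday: Tuesday.

Tuesday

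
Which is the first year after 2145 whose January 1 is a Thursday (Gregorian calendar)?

Jan 1 advances by 2 weekdays after a leap year and by 1 after a common year.
2145: Jan 1 is Friday.
2146: Saturday
2147: Sunday
2148: Monday (leap)
2149: Wednesday
2150: Thursday
2150 begins on a Thursday

2150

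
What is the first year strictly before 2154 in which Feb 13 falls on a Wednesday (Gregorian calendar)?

From one year to the next, a fixed date's weekday advances by 1, or by 2 when a Feb 29 lies between the two dates.
2154: February 13 is Wednesday.
2153: Tuesday (−1)
2152: Sunday (−2)
2151: Saturday (−1)
2150: Friday (−1)
2149: Thursday (−1)
2148: Tuesday (−2)
2147: Monday (−1)
2146: Sunday (−1)
2145: Saturday (−1)
2144: Thursday (−2)
2143: Wednesday (−1)
Feb 13 falls on a Wednesday in 2143.

2143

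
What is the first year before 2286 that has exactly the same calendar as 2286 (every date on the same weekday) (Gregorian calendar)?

2275

Two years share a calendar iff Jan 1 falls on the same weekday and both are leap or both are common. 2286: Jan 1 is Friday, common year.
2285: Jan 1 Thursday, common
2284: Jan 1 Tuesday, leap
2283: Jan 1 Monday, common
2282: Jan 1 Sunday, common
2281: Jan 1 Saturday, common
2280: Jan 1 Thursday, leap
2279: Jan 1 Wednesday, common
2278: Jan 1 Tuesday, common
2277: Jan 1 Monday, common
2276: Jan 1 Saturday, leap
2275: Jan 1 Friday, common
2275 matches on both conditions.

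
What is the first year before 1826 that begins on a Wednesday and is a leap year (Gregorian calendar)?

Jan 1 advances by 2 weekdays after a leap year and by 1 after a common year.
1826: Jan 1 is Sunday.
1825: Saturday
1824: Thursday (leap)
1823: Wednesday
1822: Tuesday
1821: Monday
1820: Saturday (leap)
1819: Friday
1818: Thursday
1817: Wednesday
1816: Monday (leap)
1815: Sunday
1814: Saturday
1813: Friday
1812: Wednesday (leap)
1812 begins on a Wednesday and is a leap year.

1812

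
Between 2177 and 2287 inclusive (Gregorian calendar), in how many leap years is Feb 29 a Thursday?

Leap years in 2177–2287: 26 of them.
Feb 29 weekday advances by 5 (mod 7) from one leap year to the next four years later (or differs when a century non-leap intervenes).
Leap-day weekdays: 2180:Tue 2184:Sun 2188:Fri 2192:Wed 2196:Mon 2204:Wed 2208:Mon 2212:Sat 2216:Thu✓ 2220:Tue 2224:Sun 2228:Fri 2232:Wed 2236:Mon 2240:Sat 2244:Thu✓ 2248:Tue 2252:Sun 2256:Fri 2260:Wed 2264:Mon 2268:Sat 2272:Thu✓ 2276:Tue 2280:Sun 2284:Fri
Thursday: 2216, 2244, 2272 → 3.

3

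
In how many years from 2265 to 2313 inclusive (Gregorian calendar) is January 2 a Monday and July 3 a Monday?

7

Check each year's weekday for January 2 and July 3:
  2265: Mon/Mon ✓  2266: Tue/Tue  2267: Wed/Wed  2268: Thu/Fri  2269: Sat/Sat  2270: Sun/Sun  2271: Mon/Mon ✓  2272: Tue/Wed  2273: Thu/Thu  2274: Fri/Fri  2275: Sat/Sat  2276: Sun/Mon  2277: Tue/Tue  2278: Wed/Wed  …(21 more)…  2300: Tue/Tue  2301: Wed/Wed  2302: Thu/Thu  2303: Fri/Fri  2304: Sat/Sun  2305: Mon/Mon ✓  2306: Tue/Tue  2307: Wed/Wed  2308: Thu/Fri  2309: Sat/Sat  2310: Sun/Sun  2311: Mon/Mon ✓  2312: Tue/Wed  2313: Thu/Thu
Both conditions hold in: 2265, 2271, 2282, 2293, 2299, 2305, 2311 — 7.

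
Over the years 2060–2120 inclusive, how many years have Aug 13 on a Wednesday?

Track Aug 13's weekday year by year (advancing +1, or +2 across a Feb 29):
  2060: Fri  2061: Sat (+1)  2062: Sun (+1)  2063: Mon (+1)  2064: Wed (+2) ✓
  2065: Thu (+1)  2066: Fri (+1)  2067: Sat (+1)  2068: Mon (+2)  2069: Tue (+1)
  2070: Wed (+1) ✓  2071: Thu (+1)  2072: Sat (+2)  2073: Sun (+1)  … (33 more years) …
  2107: Sat (+1)  2108: Mon (+2)  2109: Tue (+1)  2110: Wed (+1) ✓  2111: Thu (+1)
  2112: Sat (+2)  2113: Sun (+1)  2114: Mon (+1)  2115: Tue (+1)  2116: Thu (+2)
  2117: Fri (+1)  2118: Sat (+1)  2119: Sun (+1)  2120: Tue (+2)
Wednesday years: 2064, 2070, 2081, 2087, 2092, 2098, 2104, 2110 — 8 in total.

8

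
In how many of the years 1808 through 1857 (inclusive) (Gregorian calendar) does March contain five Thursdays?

March has 31 days; it has five Thursdays when Thursday falls among the first (month-length − 28) days — i.e. when March 1 is one of Thursday/Wednesday/Tuesday.
March 1 by year: 1808:Tue✓ 1809:Wed✓ 1810:Thu✓ 1811:Fri 1812:Sun 1813:Mon 1814:Tue✓ 1815:Wed✓ 1816:Fri 1817:Sat 1818:Sun 1819:Mon 1820:Wed✓ 1821:Thu✓ 1822:Fri …(20 more)… 1843:Wed✓ 1844:Fri 1845:Sat 1846:Sun 1847:Mon 1848:Wed✓ 1849:Thu✓ 1850:Fri 1851:Sat 1852:Mon 1853:Tue✓ 1854:Wed✓ 1855:Thu✓ 1856:Sat 1857:Sun
Years with five Thursdays: 1808, 1809, 1810, 1814, 1815, 1820, 1821, 1825, 1826, 1827, 1831, 1832, 1836, 1837, 1838, 1842, 1843, 1848, 1849, 1853, 1854, 1855 → 22.

22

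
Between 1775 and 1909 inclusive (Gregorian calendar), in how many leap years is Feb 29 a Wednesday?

Leap years in 1775–1909: 32 of them.
Feb 29 weekday advances by 5 (mod 7) from one leap year to the next four years later (or differs when a century non-leap intervenes).
Leap-day weekdays: 1776:Thu 1780:Tue 1784:Sun 1788:Fri 1792:Wed✓ 1796:Mon 1804:Wed✓ 1808:Mon 1812:Sat 1816:Thu 1820:Tue 1824:Sun 1828:Fri …(6 more)… 1856:Fri 1860:Wed✓ 1864:Mon 1868:Sat 1872:Thu 1876:Tue 1880:Sun 1884:Fri 1888:Wed✓ 1892:Mon 1896:Sat 1904:Mon 1908:Sat
Wednesday: 1792, 1804, 1832, 1860, 1888 → 5.

5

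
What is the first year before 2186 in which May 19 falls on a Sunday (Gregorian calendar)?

From one year to the next, a fixed date's weekday advances by 1, or by 2 when a Feb 29 lies between the two dates.
2186: May 19 is Friday.
2185: Thursday (−1)
2184: Wednesday (−1)
2183: Monday (−2)
2182: Sunday (−1)
May 19 falls on a Sunday in 2182.

2182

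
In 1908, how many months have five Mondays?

A month of length L has five Mondays iff its first Monday is on day ≤ L−28 (so day 1–3 in a 31-day month, 1–2 in a 30-day month, day 1 in a leap February).
Checking each month of 1908: Jan starts Wed (31d); Feb starts Sat (29d); Mar starts Sun (31d) ✓; Apr starts Wed (30d); May starts Fri (31d); Jun starts Mon (30d) ✓; Jul starts Wed (31d); Aug starts Sat (31d) ✓; Sep starts Tue (30d); Oct starts Thu (31d); Nov starts Sun (30d) ✓; Dec starts Tue (31d).
Five-Monday months: March, June, August, November → 4.

4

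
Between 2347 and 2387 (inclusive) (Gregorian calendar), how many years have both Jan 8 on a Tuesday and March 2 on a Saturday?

4

Check each year's weekday for Jan 8 and March 2:
  2347: Wed/Sun  2348: Thu/Tue  2349: Sat/Wed  2350: Sun/Thu  2351: Mon/Fri  2352: Tue/Sun  2353: Thu/Mon  2354: Fri/Tue  2355: Sat/Wed  2356: Sun/Fri  2357: Tue/Sat ✓  2358: Wed/Sun  2359: Thu/Mon  2360: Fri/Wed  …(13 more)…  2374: Tue/Sat ✓  2375: Wed/Sun  2376: Thu/Tue  2377: Sat/Wed  2378: Sun/Thu  2379: Mon/Fri  2380: Tue/Sun  2381: Thu/Mon  2382: Fri/Tue  2383: Sat/Wed  2384: Sun/Fri  2385: Tue/Sat ✓  2386: Wed/Sun  2387: Thu/Mon
Both conditions hold in: 2357, 2363, 2374, 2385 — 4.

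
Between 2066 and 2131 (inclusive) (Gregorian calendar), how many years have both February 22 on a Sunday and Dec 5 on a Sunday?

2

Check each year's weekday for February 22 and Dec 5:
  2066: Mon/Sun  2067: Tue/Mon  2068: Wed/Wed  2069: Fri/Thu  2070: Sat/Fri  2071: Sun/Sat  2072: Mon/Mon  2073: Wed/Tue  2074: Thu/Wed  2075: Fri/Thu  2076: Sat/Sat  2077: Mon/Sun  2078: Tue/Mon  2079: Wed/Tue  …(38 more)…  2118: Tue/Mon  2119: Wed/Tue  2120: Thu/Thu  2121: Sat/Fri  2122: Sun/Sat  2123: Mon/Sun  2124: Tue/Tue  2125: Thu/Wed  2126: Fri/Thu  2127: Sat/Fri  2128: Sun/Sun ✓  2129: Tue/Mon  2130: Wed/Tue  2131: Thu/Wed
Both conditions hold in: 2088, 2128 — 2.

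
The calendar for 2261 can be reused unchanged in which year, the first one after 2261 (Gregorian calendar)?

2267

Two years share a calendar iff Jan 1 falls on the same weekday and both are leap or both are common. 2261: Jan 1 is Tuesday, common year.
2262: Jan 1 Wednesday, common
2263: Jan 1 Thursday, common
2264: Jan 1 Friday, leap
2265: Jan 1 Sunday, common
2266: Jan 1 Monday, common
2267: Jan 1 Tuesday, common
2267 matches on both conditions.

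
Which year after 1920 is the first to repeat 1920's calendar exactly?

Two years share a calendar iff Jan 1 falls on the same weekday and both are leap or both are common. 1920: Jan 1 is Thursday, leap year.
1921: Jan 1 Saturday, common
1922: Jan 1 Sunday, common
1923: Jan 1 Monday, common
1924: Jan 1 Tuesday, leap
1925: Jan 1 Thursday, common
1926: Jan 1 Friday, common
1927: Jan 1 Saturday, common
1928: Jan 1 Sunday, leap
1929: Jan 1 Tuesday, common
1930: Jan 1 Wednesday, common
1931: Jan 1 Thursday, common
1932: Jan 1 Friday, leap
1933: Jan 1 Sunday, common
1934: Jan 1 Monday, common
1935: Jan 1 Tuesday, common
1936: Jan 1 Wednesday, leap
1937: Jan 1 Friday, common
1938: Jan 1 Saturday, common
1939: Jan 1 Sunday, common
1940: Jan 1 Monday, leap
1941: Jan 1 Wednesday, common
1942: Jan 1 Thursday, common
1943: Jan 1 Friday, common
1944: Jan 1 Saturday, leap
1945: Jan 1 Monday, common
1946: Jan 1 Tuesday, common
1947: Jan 1 Wednesday, common
1948: Jan 1 Thursday, leap
1948 matches on both conditions.

1948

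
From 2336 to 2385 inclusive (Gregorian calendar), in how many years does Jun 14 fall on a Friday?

7

Track Jun 14's weekday year by year (advancing +1, or +2 across a Feb 29):
  2336: Sun  2337: Mon (+1)  2338: Tue (+1)  2339: Wed (+1)  2340: Fri (+2) ✓
  2341: Sat (+1)  2342: Sun (+1)  2343: Mon (+1)  2344: Wed (+2)  2345: Thu (+1)
  2346: Fri (+1) ✓  2347: Sat (+1)  2348: Mon (+2)  2349: Tue (+1)  … (22 more years) …
  2372: Wed (+2)  2373: Thu (+1)  2374: Fri (+1) ✓  2375: Sat (+1)  2376: Mon (+2)
  2377: Tue (+1)  2378: Wed (+1)  2379: Thu (+1)  2380: Sat (+2)  2381: Sun (+1)
  2382: Mon (+1)  2383: Tue (+1)  2384: Thu (+2)  2385: Fri (+1) ✓
Friday years: 2340, 2346, 2357, 2363, 2368, 2374, 2385 — 7 in total.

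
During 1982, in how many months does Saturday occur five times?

4

A month of length L has five Saturdays iff its first Saturday is on day ≤ L−28 (so day 1–3 in a 31-day month, 1–2 in a 30-day month, day 1 in a leap February).
Checking each month of 1982: Jan starts Fri (31d) ✓; Feb starts Mon (28d); Mar starts Mon (31d); Apr starts Thu (30d); May starts Sat (31d) ✓; Jun starts Tue (30d); Jul starts Thu (31d) ✓; Aug starts Sun (31d); Sep starts Wed (30d); Oct starts Fri (31d) ✓; Nov starts Mon (30d); Dec starts Wed (31d).
Five-Saturday months: January, May, July, October → 4.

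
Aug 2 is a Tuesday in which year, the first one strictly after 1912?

1921

From one year to the next, a fixed date's weekday advances by 1, or by 2 when a Feb 29 lies between the two dates.
1912: August 2 is Friday.
1913: Saturday (+1)
1914: Sunday (+1)
1915: Monday (+1)
1916: Wednesday (+2)
1917: Thursday (+1)
1918: Friday (+1)
1919: Saturday (+1)
1920: Monday (+2)
1921: Tuesday (+1)
Aug 2 falls on a Tuesday in 1921.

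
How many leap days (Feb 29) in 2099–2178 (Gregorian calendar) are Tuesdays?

Leap years in 2099–2178: 19 of them.
Feb 29 weekday advances by 5 (mod 7) from one leap year to the next four years later (or differs when a century non-leap intervenes).
Leap-day weekdays: 2104:Fri 2108:Wed 2112:Mon 2116:Sat 2120:Thu 2124:Tue✓ 2128:Sun 2132:Fri 2136:Wed 2140:Mon 2144:Sat 2148:Thu 2152:Tue✓ 2156:Sun 2160:Fri 2164:Wed 2168:Mon 2172:Sat 2176:Thu
Tuesday: 2124, 2152 → 2.

2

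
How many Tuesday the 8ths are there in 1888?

1

Check the 8th of each month of 1888: Jan 8: Sun, Feb 8: Wed, Mar 8: Thu, Apr 8: Sun, May 8: Tue, Jun 8: Fri, Jul 8: Sun, Aug 8: Wed, Sep 8: Sat, Oct 8: Mon, Nov 8: Thu, Dec 8: Sat.
Tuesday occurs in May — 1 month.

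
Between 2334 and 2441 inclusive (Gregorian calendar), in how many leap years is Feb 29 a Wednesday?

Leap years in 2334–2441: 27 of them.
Feb 29 weekday advances by 5 (mod 7) from one leap year to the next four years later (or differs when a century non-leap intervenes).
Leap-day weekdays: 2336:Sat 2340:Thu 2344:Tue 2348:Sun 2352:Fri 2356:Wed✓ 2360:Mon 2364:Sat 2368:Thu 2372:Tue 2376:Sun 2380:Fri 2384:Wed✓ 2388:Mon 2392:Sat 2396:Thu 2400:Tue 2404:Sun 2408:Fri 2412:Wed✓ 2416:Mon 2420:Sat 2424:Thu 2428:Tue 2432:Sun 2436:Fri 2440:Wed✓
Wednesday: 2356, 2384, 2412, 2440 → 4.

4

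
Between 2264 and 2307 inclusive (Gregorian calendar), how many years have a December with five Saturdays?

21

December has 31 days; it has five Saturdays when Saturday falls among the first (month-length − 28) days — i.e. when December 1 is one of Saturday/Friday/Thursday.
December 1 by year: 2264:Thu✓ 2265:Fri✓ 2266:Sat✓ 2267:Sun 2268:Tue 2269:Wed 2270:Thu✓ 2271:Fri✓ 2272:Sun 2273:Mon 2274:Tue 2275:Wed 2276:Fri✓ 2277:Sat✓ 2278:Sun …(14 more)… 2293:Fri✓ 2294:Sat✓ 2295:Sun 2296:Tue 2297:Wed 2298:Thu✓ 2299:Fri✓ 2300:Sat✓ 2301:Sun 2302:Mon 2303:Tue 2304:Thu✓ 2305:Fri✓ 2306:Sat✓ 2307:Sun
Years with five Saturdays: 2264, 2265, 2266, 2270, 2271, 2276, 2277, 2281, 2282, 2283, 2287, 2288, 2292, 2293, 2294, 2298, 2299, 2300, 2304, 2305, 2306 → 21.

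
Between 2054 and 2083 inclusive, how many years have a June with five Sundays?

June has 30 days; it has five Sundays when Sunday falls among the first (month-length − 28) days — i.e. when June 1 is one of Sunday/Saturday.
June 1 by year: 2054:Mon 2055:Tue 2056:Thu 2057:Fri 2058:Sat✓ 2059:Sun✓ 2060:Tue 2061:Wed 2062:Thu 2063:Fri 2064:Sun✓ 2065:Mon 2066:Tue 2067:Wed 2068:Fri 2069:Sat✓ 2070:Sun✓ 2071:Mon 2072:Wed 2073:Thu 2074:Fri 2075:Sat✓ 2076:Mon 2077:Tue 2078:Wed 2079:Thu 2080:Sat✓ 2081:Sun✓ 2082:Mon 2083:Tue
Years with five Sundays: 2058, 2059, 2064, 2069, 2070, 2075, 2080, 2081 → 8.

8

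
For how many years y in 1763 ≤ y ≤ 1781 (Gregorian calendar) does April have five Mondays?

6

April has 30 days; it has five Mondays when Monday falls among the first (month-length − 28) days — i.e. when April 1 is one of Monday/Sunday.
April 1 by year: 1763:Fri 1764:Sun✓ 1765:Mon✓ 1766:Tue 1767:Wed 1768:Fri 1769:Sat 1770:Sun✓ 1771:Mon✓ 1772:Wed 1773:Thu 1774:Fri 1775:Sat 1776:Mon✓ 1777:Tue 1778:Wed 1779:Thu 1780:Sat 1781:Sun✓
Years with five Mondays: 1764, 1765, 1770, 1771, 1776, 1781 → 6.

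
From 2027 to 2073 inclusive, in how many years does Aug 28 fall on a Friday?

6

Track Aug 28's weekday year by year (advancing +1, or +2 across a Feb 29):
  2027: Sat  2028: Mon (+2)  2029: Tue (+1)  2030: Wed (+1)  2031: Thu (+1)
  2032: Sat (+2)  2033: Sun (+1)  2034: Mon (+1)  2035: Tue (+1)  2036: Thu (+2)
  2037: Fri (+1) ✓  2038: Sat (+1)  2039: Sun (+1)  2040: Tue (+2)  … (19 more years) …
  2060: Sat (+2)  2061: Sun (+1)  2062: Mon (+1)  2063: Tue (+1)  2064: Thu (+2)
  2065: Fri (+1) ✓  2066: Sat (+1)  2067: Sun (+1)  2068: Tue (+2)  2069: Wed (+1)
  2070: Thu (+1)  2071: Fri (+1) ✓  2072: Sun (+2)  2073: Mon (+1)
Friday years: 2037, 2043, 2048, 2054, 2065, 2071 — 6 in total.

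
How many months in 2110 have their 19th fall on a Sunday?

Check the 19th of each month of 2110: Jan 19: Sun, Feb 19: Wed, Mar 19: Wed, Apr 19: Sat, May 19: Mon, Jun 19: Thu, Jul 19: Sat, Aug 19: Tue, Sep 19: Fri, Oct 19: Sun, Nov 19: Wed, Dec 19: Fri.
Sunday occurs in January, October — 2 months.

2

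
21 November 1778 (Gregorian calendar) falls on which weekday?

January 1, 1778 is a Thursday.
November 21 is day 325 of the year, i.e. 324 days after Jan 1.
324 mod 7 = 2, so advance 2 weekdays from Thursday: Saturday.

Saturday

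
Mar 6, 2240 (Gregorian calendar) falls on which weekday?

Friday

January 1, 2240 is a Wednesday.
March 6 is day 66 of the year, i.e. 65 days after Jan 1.
65 mod 7 = 2, so advance 2 weekdays from Wednesday: Friday.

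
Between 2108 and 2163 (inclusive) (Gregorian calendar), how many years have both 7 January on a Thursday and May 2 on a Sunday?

6

Check each year's weekday for 7 January and May 2:
  2108: Sat/Wed  2109: Mon/Thu  2110: Tue/Fri  2111: Wed/Sat  2112: Thu/Mon  2113: Sat/Tue  2114: Sun/Wed  2115: Mon/Thu  2116: Tue/Sat  2117: Thu/Sun ✓  2118: Fri/Mon  2119: Sat/Tue  2120: Sun/Thu  2121: Tue/Fri  …(28 more)…  2150: Wed/Sat  2151: Thu/Sun ✓  2152: Fri/Tue  2153: Sun/Wed  2154: Mon/Thu  2155: Tue/Fri  2156: Wed/Sun  2157: Fri/Mon  2158: Sat/Tue  2159: Sun/Wed  2160: Mon/Fri  2161: Wed/Sat  2162: Thu/Sun ✓  2163: Fri/Mon
Both conditions hold in: 2117, 2123, 2134, 2145, 2151, 2162 — 6.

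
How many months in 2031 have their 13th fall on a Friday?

1

Check the 13th of each month of 2031: Jan 13: Mon, Feb 13: Thu, Mar 13: Thu, Apr 13: Sun, May 13: Tue, Jun 13: Fri, Jul 13: Sun, Aug 13: Wed, Sep 13: Sat, Oct 13: Mon, Nov 13: Thu, Dec 13: Sat.
Friday occurs in June — 1 month.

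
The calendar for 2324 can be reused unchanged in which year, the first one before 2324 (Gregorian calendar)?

2284

Two years share a calendar iff Jan 1 falls on the same weekday and both are leap or both are common. 2324: Jan 1 is Tuesday, leap year.
2323: Jan 1 Monday, common
2322: Jan 1 Sunday, common
2321: Jan 1 Saturday, common
2320: Jan 1 Thursday, leap
2319: Jan 1 Wednesday, common
2318: Jan 1 Tuesday, common
2317: Jan 1 Monday, common
2316: Jan 1 Saturday, leap
2315: Jan 1 Friday, common
2314: Jan 1 Thursday, common
2313: Jan 1 Wednesday, common
2312: Jan 1 Monday, leap
2311: Jan 1 Sunday, common
2310: Jan 1 Saturday, common
2309: Jan 1 Friday, common
2308: Jan 1 Wednesday, leap
2307: Jan 1 Tuesday, common
2306: Jan 1 Monday, common
2305: Jan 1 Sunday, common
2304: Jan 1 Friday, leap
2303: Jan 1 Thursday, common
2302: Jan 1 Wednesday, common
2301: Jan 1 Tuesday, common
2300: Jan 1 Monday, common
2299: Jan 1 Sunday, common
2298: Jan 1 Saturday, common
2297: Jan 1 Friday, common
2296: Jan 1 Wednesday, leap
2295: Jan 1 Tuesday, common
2294: Jan 1 Monday, common
2293: Jan 1 Sunday, common
2292: Jan 1 Friday, leap
2291: Jan 1 Thursday, common
2290: Jan 1 Wednesday, common
2289: Jan 1 Tuesday, common
2288: Jan 1 Sunday, leap
2287: Jan 1 Saturday, common
2286: Jan 1 Friday, common
2285: Jan 1 Thursday, common
2284: Jan 1 Tuesday, leap
2284 matches on both conditions.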